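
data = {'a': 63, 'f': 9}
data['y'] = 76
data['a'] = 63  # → {'a': 63, 'f': 9, 'y': 76}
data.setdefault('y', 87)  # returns 76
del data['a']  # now {'f': 9, 'y': 76}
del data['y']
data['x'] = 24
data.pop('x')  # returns 24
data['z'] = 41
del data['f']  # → {'z': 41}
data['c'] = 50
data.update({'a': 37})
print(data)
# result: {'z': 41, 'c': 50, 'a': 37}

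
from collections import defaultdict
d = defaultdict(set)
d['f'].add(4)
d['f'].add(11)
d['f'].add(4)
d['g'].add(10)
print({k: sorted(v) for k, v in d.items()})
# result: {'f': [4, 11], 'g': [10]}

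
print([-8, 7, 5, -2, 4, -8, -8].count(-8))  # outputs 3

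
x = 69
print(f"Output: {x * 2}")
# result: Output: 138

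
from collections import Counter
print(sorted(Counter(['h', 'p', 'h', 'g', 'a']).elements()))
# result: ['a', 'g', 'h', 'h', 'p']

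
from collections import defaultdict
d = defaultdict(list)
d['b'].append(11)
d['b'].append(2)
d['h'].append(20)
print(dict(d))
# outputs {'b': [11, 2], 'h': [20]}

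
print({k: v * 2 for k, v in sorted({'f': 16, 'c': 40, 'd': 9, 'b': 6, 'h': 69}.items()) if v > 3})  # {'b': 12, 'c': 80, 'd': 18, 'f': 32, 'h': 138}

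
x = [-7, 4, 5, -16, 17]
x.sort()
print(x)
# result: [-16, -7, 4, 5, 17]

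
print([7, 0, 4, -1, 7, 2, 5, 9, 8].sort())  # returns None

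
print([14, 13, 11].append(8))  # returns None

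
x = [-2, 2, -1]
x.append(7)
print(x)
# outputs [-2, 2, -1, 7]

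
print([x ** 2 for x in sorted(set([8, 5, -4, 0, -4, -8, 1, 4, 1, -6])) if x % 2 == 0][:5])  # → [64, 36, 16, 0, 16]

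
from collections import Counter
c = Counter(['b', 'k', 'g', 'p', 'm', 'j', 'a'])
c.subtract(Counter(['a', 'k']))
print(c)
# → Counter({'b': 1, 'g': 1, 'p': 1, 'm': 1, 'j': 1, 'k': 0, 'a': 0})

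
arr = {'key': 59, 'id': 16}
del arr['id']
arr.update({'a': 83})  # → {'key': 59, 'a': 83}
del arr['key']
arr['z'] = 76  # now {'a': 83, 'z': 76}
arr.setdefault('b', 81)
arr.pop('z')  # 76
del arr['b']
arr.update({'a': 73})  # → {'a': 73}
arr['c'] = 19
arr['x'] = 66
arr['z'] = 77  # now {'a': 73, 'c': 19, 'x': 66, 'z': 77}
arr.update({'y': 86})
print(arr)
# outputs {'a': 73, 'c': 19, 'x': 66, 'z': 77, 'y': 86}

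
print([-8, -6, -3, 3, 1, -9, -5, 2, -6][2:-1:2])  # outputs [-3, 1, -5]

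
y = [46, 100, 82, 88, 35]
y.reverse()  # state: [35, 88, 82, 100, 46]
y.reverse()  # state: [46, 100, 82, 88, 35]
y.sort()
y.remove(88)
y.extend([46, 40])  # [35, 46, 82, 100, 46, 40]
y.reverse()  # [40, 46, 100, 82, 46, 35]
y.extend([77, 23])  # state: [40, 46, 100, 82, 46, 35, 77, 23]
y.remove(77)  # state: [40, 46, 100, 82, 46, 35, 23]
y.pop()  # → 23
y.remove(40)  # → [46, 100, 82, 46, 35]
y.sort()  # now [35, 46, 46, 82, 100]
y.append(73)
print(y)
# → [35, 46, 46, 82, 100, 73]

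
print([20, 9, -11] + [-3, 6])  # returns [20, 9, -11, -3, 6]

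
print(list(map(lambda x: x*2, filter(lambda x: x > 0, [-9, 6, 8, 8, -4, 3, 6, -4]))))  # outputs [12, 16, 16, 6, 12]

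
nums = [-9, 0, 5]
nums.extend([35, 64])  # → [-9, 0, 5, 35, 64]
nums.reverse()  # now [64, 35, 5, 0, -9]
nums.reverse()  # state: [-9, 0, 5, 35, 64]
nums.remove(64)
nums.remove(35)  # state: [-9, 0, 5]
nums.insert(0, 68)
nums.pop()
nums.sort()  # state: [-9, 0, 68]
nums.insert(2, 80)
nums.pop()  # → 68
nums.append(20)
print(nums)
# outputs [-9, 0, 80, 20]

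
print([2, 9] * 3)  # [2, 9, 2, 9, 2, 9]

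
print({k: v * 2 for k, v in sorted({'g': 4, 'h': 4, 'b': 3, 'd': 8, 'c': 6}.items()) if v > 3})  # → {'c': 12, 'd': 16, 'g': 8, 'h': 8}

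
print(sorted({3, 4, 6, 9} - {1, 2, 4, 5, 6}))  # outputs [3, 9]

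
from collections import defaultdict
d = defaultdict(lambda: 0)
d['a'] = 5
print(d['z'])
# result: 0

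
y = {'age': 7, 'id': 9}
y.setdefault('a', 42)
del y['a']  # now {'age': 7, 'id': 9}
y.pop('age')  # 7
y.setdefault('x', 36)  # 36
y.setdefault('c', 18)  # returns 18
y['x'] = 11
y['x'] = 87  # {'id': 9, 'x': 87, 'c': 18}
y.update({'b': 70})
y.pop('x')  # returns 87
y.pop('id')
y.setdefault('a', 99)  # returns 99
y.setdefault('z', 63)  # 63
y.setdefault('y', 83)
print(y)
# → {'c': 18, 'b': 70, 'a': 99, 'z': 63, 'y': 83}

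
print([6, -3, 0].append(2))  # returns None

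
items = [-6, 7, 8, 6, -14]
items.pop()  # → -14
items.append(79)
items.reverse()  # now [79, 6, 8, 7, -6]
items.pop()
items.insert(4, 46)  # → [79, 6, 8, 7, 46]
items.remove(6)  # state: [79, 8, 7, 46]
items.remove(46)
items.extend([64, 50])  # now [79, 8, 7, 64, 50]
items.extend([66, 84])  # [79, 8, 7, 64, 50, 66, 84]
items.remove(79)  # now [8, 7, 64, 50, 66, 84]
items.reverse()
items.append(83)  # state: [84, 66, 50, 64, 7, 8, 83]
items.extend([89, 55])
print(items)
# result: [84, 66, 50, 64, 7, 8, 83, 89, 55]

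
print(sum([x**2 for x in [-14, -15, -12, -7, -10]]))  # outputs 714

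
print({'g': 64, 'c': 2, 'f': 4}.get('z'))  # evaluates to None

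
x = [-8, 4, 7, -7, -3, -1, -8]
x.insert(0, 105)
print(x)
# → [105, -8, 4, 7, -7, -3, -1, -8]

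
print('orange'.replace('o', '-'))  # -range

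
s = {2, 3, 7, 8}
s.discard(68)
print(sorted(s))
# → [2, 3, 7, 8]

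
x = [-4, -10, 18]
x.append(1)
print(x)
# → [-4, -10, 18, 1]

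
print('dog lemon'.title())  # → Dog Lemon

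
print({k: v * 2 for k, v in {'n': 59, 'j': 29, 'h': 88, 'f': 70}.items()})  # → {'n': 118, 'j': 58, 'h': 176, 'f': 140}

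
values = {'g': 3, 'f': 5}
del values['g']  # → {'f': 5}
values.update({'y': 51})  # {'f': 5, 'y': 51}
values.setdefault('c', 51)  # 51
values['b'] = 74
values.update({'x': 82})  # {'f': 5, 'y': 51, 'c': 51, 'b': 74, 'x': 82}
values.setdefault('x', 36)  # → 82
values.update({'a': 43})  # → {'f': 5, 'y': 51, 'c': 51, 'b': 74, 'x': 82, 'a': 43}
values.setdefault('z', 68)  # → 68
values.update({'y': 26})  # {'f': 5, 'y': 26, 'c': 51, 'b': 74, 'x': 82, 'a': 43, 'z': 68}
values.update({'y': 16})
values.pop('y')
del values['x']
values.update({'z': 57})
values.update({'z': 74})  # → {'f': 5, 'c': 51, 'b': 74, 'a': 43, 'z': 74}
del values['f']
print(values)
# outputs {'c': 51, 'b': 74, 'a': 43, 'z': 74}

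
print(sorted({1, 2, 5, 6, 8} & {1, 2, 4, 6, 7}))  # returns [1, 2, 6]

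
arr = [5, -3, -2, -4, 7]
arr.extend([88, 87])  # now [5, -3, -2, -4, 7, 88, 87]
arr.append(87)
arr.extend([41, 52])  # [5, -3, -2, -4, 7, 88, 87, 87, 41, 52]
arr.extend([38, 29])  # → [5, -3, -2, -4, 7, 88, 87, 87, 41, 52, 38, 29]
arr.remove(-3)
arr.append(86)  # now [5, -2, -4, 7, 88, 87, 87, 41, 52, 38, 29, 86]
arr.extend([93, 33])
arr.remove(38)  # [5, -2, -4, 7, 88, 87, 87, 41, 52, 29, 86, 93, 33]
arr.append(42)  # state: [5, -2, -4, 7, 88, 87, 87, 41, 52, 29, 86, 93, 33, 42]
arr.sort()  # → [-4, -2, 5, 7, 29, 33, 41, 42, 52, 86, 87, 87, 88, 93]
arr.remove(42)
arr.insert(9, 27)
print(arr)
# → [-4, -2, 5, 7, 29, 33, 41, 52, 86, 27, 87, 87, 88, 93]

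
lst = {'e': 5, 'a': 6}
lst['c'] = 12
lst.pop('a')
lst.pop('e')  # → 5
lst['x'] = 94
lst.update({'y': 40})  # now {'c': 12, 'x': 94, 'y': 40}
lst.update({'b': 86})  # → {'c': 12, 'x': 94, 'y': 40, 'b': 86}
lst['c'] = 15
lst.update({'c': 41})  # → {'c': 41, 'x': 94, 'y': 40, 'b': 86}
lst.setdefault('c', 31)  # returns 41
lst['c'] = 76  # {'c': 76, 'x': 94, 'y': 40, 'b': 86}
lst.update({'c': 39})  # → {'c': 39, 'x': 94, 'y': 40, 'b': 86}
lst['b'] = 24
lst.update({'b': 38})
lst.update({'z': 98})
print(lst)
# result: {'c': 39, 'x': 94, 'y': 40, 'b': 38, 'z': 98}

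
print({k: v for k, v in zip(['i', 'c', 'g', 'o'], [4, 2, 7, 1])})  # {'i': 4, 'c': 2, 'g': 7, 'o': 1}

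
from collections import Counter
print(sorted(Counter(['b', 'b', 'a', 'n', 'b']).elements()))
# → ['a', 'b', 'b', 'b', 'n']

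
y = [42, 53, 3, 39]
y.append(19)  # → [42, 53, 3, 39, 19]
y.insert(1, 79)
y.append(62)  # [42, 79, 53, 3, 39, 19, 62]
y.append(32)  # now [42, 79, 53, 3, 39, 19, 62, 32]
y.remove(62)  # [42, 79, 53, 3, 39, 19, 32]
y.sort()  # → [3, 19, 32, 39, 42, 53, 79]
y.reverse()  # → [79, 53, 42, 39, 32, 19, 3]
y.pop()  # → 3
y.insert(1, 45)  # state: [79, 45, 53, 42, 39, 32, 19]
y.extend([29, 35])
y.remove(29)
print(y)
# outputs [79, 45, 53, 42, 39, 32, 19, 35]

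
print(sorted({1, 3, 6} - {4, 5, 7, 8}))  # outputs [1, 3, 6]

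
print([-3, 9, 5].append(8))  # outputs None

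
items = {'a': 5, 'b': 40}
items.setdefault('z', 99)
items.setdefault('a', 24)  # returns 5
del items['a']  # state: {'b': 40, 'z': 99}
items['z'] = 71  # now {'b': 40, 'z': 71}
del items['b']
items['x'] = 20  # {'z': 71, 'x': 20}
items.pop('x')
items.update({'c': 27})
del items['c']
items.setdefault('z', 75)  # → 71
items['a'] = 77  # {'z': 71, 'a': 77}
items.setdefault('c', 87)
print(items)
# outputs {'z': 71, 'a': 77, 'c': 87}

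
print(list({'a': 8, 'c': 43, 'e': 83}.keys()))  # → ['a', 'c', 'e']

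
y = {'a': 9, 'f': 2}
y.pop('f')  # 2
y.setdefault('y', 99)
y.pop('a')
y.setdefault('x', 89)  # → 89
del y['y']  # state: {'x': 89}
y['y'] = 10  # {'x': 89, 'y': 10}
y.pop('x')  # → 89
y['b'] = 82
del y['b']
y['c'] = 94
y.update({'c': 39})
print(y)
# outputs {'y': 10, 'c': 39}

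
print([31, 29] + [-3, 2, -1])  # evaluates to [31, 29, -3, 2, -1]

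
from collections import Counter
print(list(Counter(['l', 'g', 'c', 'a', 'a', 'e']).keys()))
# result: ['l', 'g', 'c', 'a', 'e']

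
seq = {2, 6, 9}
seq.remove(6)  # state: {2, 9}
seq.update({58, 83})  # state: {2, 9, 58, 83}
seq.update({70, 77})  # {2, 9, 58, 70, 77, 83}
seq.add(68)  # {2, 9, 58, 68, 70, 77, 83}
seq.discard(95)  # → {2, 9, 58, 68, 70, 77, 83}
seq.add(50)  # {2, 9, 50, 58, 68, 70, 77, 83}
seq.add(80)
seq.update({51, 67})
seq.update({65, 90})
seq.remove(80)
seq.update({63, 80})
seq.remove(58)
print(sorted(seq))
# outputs [2, 9, 50, 51, 63, 65, 67, 68, 70, 77, 80, 83, 90]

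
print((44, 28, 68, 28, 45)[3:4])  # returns (28,)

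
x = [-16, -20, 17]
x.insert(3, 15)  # [-16, -20, 17, 15]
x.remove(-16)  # [-20, 17, 15]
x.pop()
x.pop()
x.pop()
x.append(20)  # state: [20]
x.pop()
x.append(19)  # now [19]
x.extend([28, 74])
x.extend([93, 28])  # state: [19, 28, 74, 93, 28]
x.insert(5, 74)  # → [19, 28, 74, 93, 28, 74]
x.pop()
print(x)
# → [19, 28, 74, 93, 28]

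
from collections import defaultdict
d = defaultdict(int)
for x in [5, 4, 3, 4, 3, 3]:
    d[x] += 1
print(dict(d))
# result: {5: 1, 4: 2, 3: 3}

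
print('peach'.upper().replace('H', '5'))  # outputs PEAC5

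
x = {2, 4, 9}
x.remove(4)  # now {2, 9}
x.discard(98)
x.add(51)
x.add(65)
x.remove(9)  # {2, 51, 65}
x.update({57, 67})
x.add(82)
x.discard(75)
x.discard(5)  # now {2, 51, 57, 65, 67, 82}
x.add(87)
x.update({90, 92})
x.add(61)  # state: {2, 51, 57, 61, 65, 67, 82, 87, 90, 92}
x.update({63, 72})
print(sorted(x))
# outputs [2, 51, 57, 61, 63, 65, 67, 72, 82, 87, 90, 92]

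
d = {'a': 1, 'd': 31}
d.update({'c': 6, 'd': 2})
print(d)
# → {'a': 1, 'd': 2, 'c': 6}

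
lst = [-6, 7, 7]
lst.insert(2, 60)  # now [-6, 7, 60, 7]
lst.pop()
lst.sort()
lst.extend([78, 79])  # [-6, 7, 60, 78, 79]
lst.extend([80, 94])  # [-6, 7, 60, 78, 79, 80, 94]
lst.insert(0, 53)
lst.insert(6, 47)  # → [53, -6, 7, 60, 78, 79, 47, 80, 94]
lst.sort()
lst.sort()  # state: [-6, 7, 47, 53, 60, 78, 79, 80, 94]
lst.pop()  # 94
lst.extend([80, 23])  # [-6, 7, 47, 53, 60, 78, 79, 80, 80, 23]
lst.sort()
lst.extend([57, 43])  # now [-6, 7, 23, 47, 53, 60, 78, 79, 80, 80, 57, 43]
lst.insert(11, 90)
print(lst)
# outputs [-6, 7, 23, 47, 53, 60, 78, 79, 80, 80, 57, 90, 43]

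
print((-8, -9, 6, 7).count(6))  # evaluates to 1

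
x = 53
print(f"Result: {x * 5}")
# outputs Result: 265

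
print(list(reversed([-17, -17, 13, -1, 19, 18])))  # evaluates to [18, 19, -1, 13, -17, -17]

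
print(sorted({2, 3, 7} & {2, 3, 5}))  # [2, 3]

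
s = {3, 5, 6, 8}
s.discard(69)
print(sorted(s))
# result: [3, 5, 6, 8]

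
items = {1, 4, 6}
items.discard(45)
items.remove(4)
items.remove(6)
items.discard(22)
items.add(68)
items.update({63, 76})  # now {1, 63, 68, 76}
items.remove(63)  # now {1, 68, 76}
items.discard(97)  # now {1, 68, 76}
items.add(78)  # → {1, 68, 76, 78}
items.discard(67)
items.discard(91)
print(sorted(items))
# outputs [1, 68, 76, 78]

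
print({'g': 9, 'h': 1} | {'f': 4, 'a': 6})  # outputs {'g': 9, 'h': 1, 'f': 4, 'a': 6}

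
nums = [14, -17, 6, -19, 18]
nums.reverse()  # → [18, -19, 6, -17, 14]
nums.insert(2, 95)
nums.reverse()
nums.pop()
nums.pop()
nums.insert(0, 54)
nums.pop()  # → 95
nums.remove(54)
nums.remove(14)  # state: [-17, 6]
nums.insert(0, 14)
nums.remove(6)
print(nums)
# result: [14, -17]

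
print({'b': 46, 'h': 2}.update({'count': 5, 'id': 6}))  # None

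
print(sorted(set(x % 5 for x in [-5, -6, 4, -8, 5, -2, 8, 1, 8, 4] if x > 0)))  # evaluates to [0, 1, 3, 4]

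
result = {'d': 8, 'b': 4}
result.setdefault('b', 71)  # 4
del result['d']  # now {'b': 4}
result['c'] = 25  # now {'b': 4, 'c': 25}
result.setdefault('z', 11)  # 11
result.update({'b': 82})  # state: {'b': 82, 'c': 25, 'z': 11}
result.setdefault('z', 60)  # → 11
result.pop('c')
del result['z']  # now {'b': 82}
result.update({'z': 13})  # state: {'b': 82, 'z': 13}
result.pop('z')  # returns 13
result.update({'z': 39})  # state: {'b': 82, 'z': 39}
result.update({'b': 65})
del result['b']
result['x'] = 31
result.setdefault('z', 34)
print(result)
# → {'z': 39, 'x': 31}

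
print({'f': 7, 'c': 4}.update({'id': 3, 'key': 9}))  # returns None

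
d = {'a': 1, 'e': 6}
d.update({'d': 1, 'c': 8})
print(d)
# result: {'a': 1, 'e': 6, 'd': 1, 'c': 8}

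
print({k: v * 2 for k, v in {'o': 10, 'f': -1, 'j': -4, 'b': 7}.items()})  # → {'o': 20, 'f': -2, 'j': -8, 'b': 14}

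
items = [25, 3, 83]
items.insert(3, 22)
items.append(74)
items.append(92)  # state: [25, 3, 83, 22, 74, 92]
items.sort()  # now [3, 22, 25, 74, 83, 92]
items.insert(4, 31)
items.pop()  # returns 92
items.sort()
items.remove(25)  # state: [3, 22, 31, 74, 83]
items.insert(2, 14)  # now [3, 22, 14, 31, 74, 83]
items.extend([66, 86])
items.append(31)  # [3, 22, 14, 31, 74, 83, 66, 86, 31]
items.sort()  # [3, 14, 22, 31, 31, 66, 74, 83, 86]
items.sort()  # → [3, 14, 22, 31, 31, 66, 74, 83, 86]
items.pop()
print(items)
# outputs [3, 14, 22, 31, 31, 66, 74, 83]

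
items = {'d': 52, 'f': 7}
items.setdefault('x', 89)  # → 89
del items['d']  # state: {'f': 7, 'x': 89}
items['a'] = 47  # {'f': 7, 'x': 89, 'a': 47}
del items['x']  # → {'f': 7, 'a': 47}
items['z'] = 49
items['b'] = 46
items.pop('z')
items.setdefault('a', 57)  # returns 47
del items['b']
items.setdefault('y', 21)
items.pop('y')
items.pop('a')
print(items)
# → {'f': 7}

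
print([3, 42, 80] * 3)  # [3, 42, 80, 3, 42, 80, 3, 42, 80]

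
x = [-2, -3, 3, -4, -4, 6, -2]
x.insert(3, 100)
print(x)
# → [-2, -3, 3, 100, -4, -4, 6, -2]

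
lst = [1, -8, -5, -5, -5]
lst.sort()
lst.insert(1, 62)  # [-8, 62, -5, -5, -5, 1]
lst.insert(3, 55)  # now [-8, 62, -5, 55, -5, -5, 1]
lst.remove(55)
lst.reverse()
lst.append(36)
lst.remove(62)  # [1, -5, -5, -5, -8, 36]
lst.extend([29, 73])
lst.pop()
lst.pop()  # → 29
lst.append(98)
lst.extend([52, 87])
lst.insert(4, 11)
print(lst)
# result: [1, -5, -5, -5, 11, -8, 36, 98, 52, 87]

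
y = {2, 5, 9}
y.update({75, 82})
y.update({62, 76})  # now {2, 5, 9, 62, 75, 76, 82}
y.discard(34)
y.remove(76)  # {2, 5, 9, 62, 75, 82}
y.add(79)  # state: {2, 5, 9, 62, 75, 79, 82}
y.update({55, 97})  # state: {2, 5, 9, 55, 62, 75, 79, 82, 97}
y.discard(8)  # {2, 5, 9, 55, 62, 75, 79, 82, 97}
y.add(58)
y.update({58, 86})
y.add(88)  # {2, 5, 9, 55, 58, 62, 75, 79, 82, 86, 88, 97}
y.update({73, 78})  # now {2, 5, 9, 55, 58, 62, 73, 75, 78, 79, 82, 86, 88, 97}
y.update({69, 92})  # {2, 5, 9, 55, 58, 62, 69, 73, 75, 78, 79, 82, 86, 88, 92, 97}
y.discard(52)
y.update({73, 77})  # {2, 5, 9, 55, 58, 62, 69, 73, 75, 77, 78, 79, 82, 86, 88, 92, 97}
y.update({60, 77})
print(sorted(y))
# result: [2, 5, 9, 55, 58, 60, 62, 69, 73, 75, 77, 78, 79, 82, 86, 88, 92, 97]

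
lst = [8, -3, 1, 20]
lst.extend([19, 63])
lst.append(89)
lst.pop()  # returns 89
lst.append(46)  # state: [8, -3, 1, 20, 19, 63, 46]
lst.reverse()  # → [46, 63, 19, 20, 1, -3, 8]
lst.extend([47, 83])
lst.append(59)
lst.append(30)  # [46, 63, 19, 20, 1, -3, 8, 47, 83, 59, 30]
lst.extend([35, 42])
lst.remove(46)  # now [63, 19, 20, 1, -3, 8, 47, 83, 59, 30, 35, 42]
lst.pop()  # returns 42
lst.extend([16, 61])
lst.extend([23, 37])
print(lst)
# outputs [63, 19, 20, 1, -3, 8, 47, 83, 59, 30, 35, 16, 61, 23, 37]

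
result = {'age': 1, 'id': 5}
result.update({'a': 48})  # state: {'age': 1, 'id': 5, 'a': 48}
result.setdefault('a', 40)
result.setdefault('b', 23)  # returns 23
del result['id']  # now {'age': 1, 'a': 48, 'b': 23}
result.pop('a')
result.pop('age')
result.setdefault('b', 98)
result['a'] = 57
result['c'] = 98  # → {'b': 23, 'a': 57, 'c': 98}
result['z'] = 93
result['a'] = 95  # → {'b': 23, 'a': 95, 'c': 98, 'z': 93}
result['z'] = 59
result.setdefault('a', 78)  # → 95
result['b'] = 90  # {'b': 90, 'a': 95, 'c': 98, 'z': 59}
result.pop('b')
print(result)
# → {'a': 95, 'c': 98, 'z': 59}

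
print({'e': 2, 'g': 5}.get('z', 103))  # 103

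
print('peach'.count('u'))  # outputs 0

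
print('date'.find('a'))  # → 1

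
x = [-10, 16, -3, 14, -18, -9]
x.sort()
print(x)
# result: [-18, -10, -9, -3, 14, 16]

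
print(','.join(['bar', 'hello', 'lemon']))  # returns bar,hello,lemon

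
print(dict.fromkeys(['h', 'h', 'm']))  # {'h': None, 'm': None}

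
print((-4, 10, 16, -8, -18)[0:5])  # (-4, 10, 16, -8, -18)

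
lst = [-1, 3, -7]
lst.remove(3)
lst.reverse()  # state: [-7, -1]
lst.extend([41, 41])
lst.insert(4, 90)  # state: [-7, -1, 41, 41, 90]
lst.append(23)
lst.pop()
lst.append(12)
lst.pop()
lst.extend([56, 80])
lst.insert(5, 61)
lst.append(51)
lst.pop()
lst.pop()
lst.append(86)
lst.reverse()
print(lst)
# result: [86, 56, 61, 90, 41, 41, -1, -7]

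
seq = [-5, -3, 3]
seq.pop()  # 3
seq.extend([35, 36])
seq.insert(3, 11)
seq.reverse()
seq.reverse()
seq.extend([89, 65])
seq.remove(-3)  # [-5, 35, 11, 36, 89, 65]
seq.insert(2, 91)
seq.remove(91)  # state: [-5, 35, 11, 36, 89, 65]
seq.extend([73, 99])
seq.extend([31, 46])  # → [-5, 35, 11, 36, 89, 65, 73, 99, 31, 46]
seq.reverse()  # [46, 31, 99, 73, 65, 89, 36, 11, 35, -5]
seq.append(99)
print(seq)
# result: [46, 31, 99, 73, 65, 89, 36, 11, 35, -5, 99]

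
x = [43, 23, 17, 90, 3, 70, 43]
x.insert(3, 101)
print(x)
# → [43, 23, 17, 101, 90, 3, 70, 43]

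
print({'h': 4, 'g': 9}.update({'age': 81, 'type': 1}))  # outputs None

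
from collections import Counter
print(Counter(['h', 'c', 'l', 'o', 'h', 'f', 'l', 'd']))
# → Counter({'h': 2, 'l': 2, 'c': 1, 'o': 1, 'f': 1, 'd': 1})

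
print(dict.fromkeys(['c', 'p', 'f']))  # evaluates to {'c': None, 'p': None, 'f': None}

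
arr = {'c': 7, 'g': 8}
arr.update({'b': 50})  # {'c': 7, 'g': 8, 'b': 50}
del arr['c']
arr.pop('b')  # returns 50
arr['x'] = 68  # {'g': 8, 'x': 68}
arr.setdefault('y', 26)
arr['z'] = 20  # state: {'g': 8, 'x': 68, 'y': 26, 'z': 20}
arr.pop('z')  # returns 20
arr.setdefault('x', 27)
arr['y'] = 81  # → {'g': 8, 'x': 68, 'y': 81}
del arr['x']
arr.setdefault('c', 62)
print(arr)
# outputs {'g': 8, 'y': 81, 'c': 62}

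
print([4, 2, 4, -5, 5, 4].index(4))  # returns 0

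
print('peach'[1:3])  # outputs ea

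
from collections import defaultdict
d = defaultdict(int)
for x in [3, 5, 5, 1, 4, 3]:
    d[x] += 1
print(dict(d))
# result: {3: 2, 5: 2, 1: 1, 4: 1}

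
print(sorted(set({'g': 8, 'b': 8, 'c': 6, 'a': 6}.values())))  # [6, 8]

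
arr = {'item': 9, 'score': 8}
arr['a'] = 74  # {'item': 9, 'score': 8, 'a': 74}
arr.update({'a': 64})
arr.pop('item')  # 9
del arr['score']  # {'a': 64}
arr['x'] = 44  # {'a': 64, 'x': 44}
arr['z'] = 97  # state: {'a': 64, 'x': 44, 'z': 97}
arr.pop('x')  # 44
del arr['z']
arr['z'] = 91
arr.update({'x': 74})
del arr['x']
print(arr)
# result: {'a': 64, 'z': 91}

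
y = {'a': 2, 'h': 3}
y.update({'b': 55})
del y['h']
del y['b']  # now {'a': 2}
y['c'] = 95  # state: {'a': 2, 'c': 95}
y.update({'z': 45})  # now {'a': 2, 'c': 95, 'z': 45}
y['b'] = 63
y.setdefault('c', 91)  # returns 95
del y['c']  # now {'a': 2, 'z': 45, 'b': 63}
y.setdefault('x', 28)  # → 28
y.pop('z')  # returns 45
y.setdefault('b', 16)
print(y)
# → {'a': 2, 'b': 63, 'x': 28}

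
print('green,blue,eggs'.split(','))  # ['green', 'blue', 'eggs']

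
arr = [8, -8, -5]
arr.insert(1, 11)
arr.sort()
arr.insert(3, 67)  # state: [-8, -5, 8, 67, 11]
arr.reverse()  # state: [11, 67, 8, -5, -8]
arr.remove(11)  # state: [67, 8, -5, -8]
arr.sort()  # [-8, -5, 8, 67]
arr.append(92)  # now [-8, -5, 8, 67, 92]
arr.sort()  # [-8, -5, 8, 67, 92]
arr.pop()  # 92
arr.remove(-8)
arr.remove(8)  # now [-5, 67]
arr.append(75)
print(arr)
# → [-5, 67, 75]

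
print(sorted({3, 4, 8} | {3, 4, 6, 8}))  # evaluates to [3, 4, 6, 8]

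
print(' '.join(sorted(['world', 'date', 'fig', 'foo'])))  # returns date fig foo world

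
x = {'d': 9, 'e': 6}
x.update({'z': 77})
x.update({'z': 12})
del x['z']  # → {'d': 9, 'e': 6}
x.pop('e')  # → 6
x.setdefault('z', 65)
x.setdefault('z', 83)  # 65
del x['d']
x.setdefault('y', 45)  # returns 45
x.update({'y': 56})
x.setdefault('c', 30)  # 30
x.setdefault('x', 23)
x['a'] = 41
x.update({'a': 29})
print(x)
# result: {'z': 65, 'y': 56, 'c': 30, 'x': 23, 'a': 29}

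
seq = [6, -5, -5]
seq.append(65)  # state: [6, -5, -5, 65]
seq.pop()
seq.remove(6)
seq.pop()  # -5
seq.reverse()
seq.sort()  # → [-5]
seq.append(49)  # [-5, 49]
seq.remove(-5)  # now [49]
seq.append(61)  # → [49, 61]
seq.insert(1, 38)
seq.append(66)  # [49, 38, 61, 66]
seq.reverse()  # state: [66, 61, 38, 49]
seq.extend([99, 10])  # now [66, 61, 38, 49, 99, 10]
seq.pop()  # 10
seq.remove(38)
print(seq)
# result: [66, 61, 49, 99]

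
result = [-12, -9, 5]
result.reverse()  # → [5, -9, -12]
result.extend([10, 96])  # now [5, -9, -12, 10, 96]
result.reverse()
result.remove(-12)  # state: [96, 10, -9, 5]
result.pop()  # 5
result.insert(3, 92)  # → [96, 10, -9, 92]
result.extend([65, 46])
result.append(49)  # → [96, 10, -9, 92, 65, 46, 49]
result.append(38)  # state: [96, 10, -9, 92, 65, 46, 49, 38]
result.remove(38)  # [96, 10, -9, 92, 65, 46, 49]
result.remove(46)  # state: [96, 10, -9, 92, 65, 49]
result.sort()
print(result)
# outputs [-9, 10, 49, 65, 92, 96]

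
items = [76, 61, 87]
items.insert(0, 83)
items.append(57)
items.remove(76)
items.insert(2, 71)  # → [83, 61, 71, 87, 57]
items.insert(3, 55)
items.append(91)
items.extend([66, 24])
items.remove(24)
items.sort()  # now [55, 57, 61, 66, 71, 83, 87, 91]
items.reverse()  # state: [91, 87, 83, 71, 66, 61, 57, 55]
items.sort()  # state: [55, 57, 61, 66, 71, 83, 87, 91]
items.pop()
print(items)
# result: [55, 57, 61, 66, 71, 83, 87]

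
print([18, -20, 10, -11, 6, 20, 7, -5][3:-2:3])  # [-11]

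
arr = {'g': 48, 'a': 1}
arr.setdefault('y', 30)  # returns 30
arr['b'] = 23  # {'g': 48, 'a': 1, 'y': 30, 'b': 23}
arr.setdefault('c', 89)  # 89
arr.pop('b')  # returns 23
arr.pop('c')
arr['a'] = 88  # {'g': 48, 'a': 88, 'y': 30}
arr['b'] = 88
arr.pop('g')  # 48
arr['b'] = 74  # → {'a': 88, 'y': 30, 'b': 74}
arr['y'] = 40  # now {'a': 88, 'y': 40, 'b': 74}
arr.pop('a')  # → 88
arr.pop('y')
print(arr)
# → {'b': 74}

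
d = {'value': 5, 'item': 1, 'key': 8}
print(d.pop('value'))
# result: 5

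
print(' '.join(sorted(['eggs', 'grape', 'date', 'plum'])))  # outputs date eggs grape plum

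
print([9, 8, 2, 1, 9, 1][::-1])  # [1, 9, 1, 2, 8, 9]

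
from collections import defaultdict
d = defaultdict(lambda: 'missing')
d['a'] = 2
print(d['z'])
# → missing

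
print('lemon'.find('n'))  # 4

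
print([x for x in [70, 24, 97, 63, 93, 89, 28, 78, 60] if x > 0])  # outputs [70, 24, 97, 63, 93, 89, 28, 78, 60]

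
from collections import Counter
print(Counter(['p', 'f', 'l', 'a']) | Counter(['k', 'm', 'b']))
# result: Counter({'p': 1, 'f': 1, 'l': 1, 'a': 1, 'k': 1, 'm': 1, 'b': 1})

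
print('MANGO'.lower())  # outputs mango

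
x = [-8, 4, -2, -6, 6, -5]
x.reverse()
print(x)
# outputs [-5, 6, -6, -2, 4, -8]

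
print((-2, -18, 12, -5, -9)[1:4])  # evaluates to (-18, 12, -5)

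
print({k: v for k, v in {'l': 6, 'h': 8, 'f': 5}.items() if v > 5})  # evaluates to {'l': 6, 'h': 8}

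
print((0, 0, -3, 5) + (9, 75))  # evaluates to (0, 0, -3, 5, 9, 75)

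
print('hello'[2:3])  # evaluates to l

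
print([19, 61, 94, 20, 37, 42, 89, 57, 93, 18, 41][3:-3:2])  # [20, 42, 57]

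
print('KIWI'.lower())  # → kiwi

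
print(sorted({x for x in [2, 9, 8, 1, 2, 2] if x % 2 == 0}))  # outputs [2, 8]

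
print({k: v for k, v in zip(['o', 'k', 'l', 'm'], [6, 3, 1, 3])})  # {'o': 6, 'k': 3, 'l': 1, 'm': 3}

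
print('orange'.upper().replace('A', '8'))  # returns OR8NGE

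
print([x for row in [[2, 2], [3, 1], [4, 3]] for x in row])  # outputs [2, 2, 3, 1, 4, 3]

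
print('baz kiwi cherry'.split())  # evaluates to ['baz', 'kiwi', 'cherry']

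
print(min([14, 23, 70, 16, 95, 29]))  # 14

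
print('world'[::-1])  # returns dlrow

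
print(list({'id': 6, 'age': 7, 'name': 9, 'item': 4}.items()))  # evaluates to [('id', 6), ('age', 7), ('name', 9), ('item', 4)]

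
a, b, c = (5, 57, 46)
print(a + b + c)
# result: 108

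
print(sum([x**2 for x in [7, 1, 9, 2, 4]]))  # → 151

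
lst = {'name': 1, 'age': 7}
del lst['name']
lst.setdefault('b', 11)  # 11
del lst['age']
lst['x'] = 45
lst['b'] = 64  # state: {'b': 64, 'x': 45}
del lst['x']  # {'b': 64}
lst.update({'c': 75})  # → {'b': 64, 'c': 75}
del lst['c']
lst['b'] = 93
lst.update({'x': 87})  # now {'b': 93, 'x': 87}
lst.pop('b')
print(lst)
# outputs {'x': 87}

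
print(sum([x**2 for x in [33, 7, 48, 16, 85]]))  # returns 10923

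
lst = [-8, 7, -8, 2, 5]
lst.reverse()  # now [5, 2, -8, 7, -8]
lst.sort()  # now [-8, -8, 2, 5, 7]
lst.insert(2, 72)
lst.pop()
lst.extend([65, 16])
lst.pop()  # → 16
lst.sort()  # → [-8, -8, 2, 5, 65, 72]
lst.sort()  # [-8, -8, 2, 5, 65, 72]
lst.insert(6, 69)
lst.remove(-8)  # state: [-8, 2, 5, 65, 72, 69]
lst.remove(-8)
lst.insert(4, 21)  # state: [2, 5, 65, 72, 21, 69]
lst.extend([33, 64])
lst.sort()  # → [2, 5, 21, 33, 64, 65, 69, 72]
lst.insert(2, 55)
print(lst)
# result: [2, 5, 55, 21, 33, 64, 65, 69, 72]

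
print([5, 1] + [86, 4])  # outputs [5, 1, 86, 4]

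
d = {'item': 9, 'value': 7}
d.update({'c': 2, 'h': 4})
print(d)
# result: {'item': 9, 'value': 7, 'c': 2, 'h': 4}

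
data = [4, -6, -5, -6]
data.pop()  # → -6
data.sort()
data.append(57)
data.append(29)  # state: [-6, -5, 4, 57, 29]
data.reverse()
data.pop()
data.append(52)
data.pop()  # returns 52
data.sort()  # [-5, 4, 29, 57]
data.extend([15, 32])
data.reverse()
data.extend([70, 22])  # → [32, 15, 57, 29, 4, -5, 70, 22]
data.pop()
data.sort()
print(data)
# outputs [-5, 4, 15, 29, 32, 57, 70]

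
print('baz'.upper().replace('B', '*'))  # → *AZ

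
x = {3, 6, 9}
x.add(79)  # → {3, 6, 9, 79}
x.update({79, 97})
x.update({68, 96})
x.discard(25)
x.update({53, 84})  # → {3, 6, 9, 53, 68, 79, 84, 96, 97}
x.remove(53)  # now {3, 6, 9, 68, 79, 84, 96, 97}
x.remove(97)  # {3, 6, 9, 68, 79, 84, 96}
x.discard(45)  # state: {3, 6, 9, 68, 79, 84, 96}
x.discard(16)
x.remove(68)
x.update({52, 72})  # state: {3, 6, 9, 52, 72, 79, 84, 96}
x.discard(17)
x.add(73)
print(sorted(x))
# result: [3, 6, 9, 52, 72, 73, 79, 84, 96]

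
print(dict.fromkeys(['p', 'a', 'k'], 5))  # {'p': 5, 'a': 5, 'k': 5}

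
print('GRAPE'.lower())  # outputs grape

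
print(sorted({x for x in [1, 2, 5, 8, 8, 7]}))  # [1, 2, 5, 7, 8]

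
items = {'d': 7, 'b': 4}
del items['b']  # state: {'d': 7}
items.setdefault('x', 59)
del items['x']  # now {'d': 7}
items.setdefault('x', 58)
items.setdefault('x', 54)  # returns 58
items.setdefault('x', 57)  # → 58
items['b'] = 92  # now {'d': 7, 'x': 58, 'b': 92}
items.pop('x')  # 58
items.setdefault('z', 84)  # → 84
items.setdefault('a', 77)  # 77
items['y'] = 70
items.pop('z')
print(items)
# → {'d': 7, 'b': 92, 'a': 77, 'y': 70}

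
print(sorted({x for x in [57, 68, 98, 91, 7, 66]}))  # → [7, 57, 66, 68, 91, 98]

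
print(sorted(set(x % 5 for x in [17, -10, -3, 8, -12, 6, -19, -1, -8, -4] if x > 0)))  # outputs [1, 2, 3]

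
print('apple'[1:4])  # ppl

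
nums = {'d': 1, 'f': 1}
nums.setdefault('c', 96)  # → 96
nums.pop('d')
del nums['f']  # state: {'c': 96}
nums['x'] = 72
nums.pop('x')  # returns 72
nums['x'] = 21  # {'c': 96, 'x': 21}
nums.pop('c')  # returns 96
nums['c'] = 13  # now {'x': 21, 'c': 13}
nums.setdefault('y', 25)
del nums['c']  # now {'x': 21, 'y': 25}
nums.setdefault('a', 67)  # 67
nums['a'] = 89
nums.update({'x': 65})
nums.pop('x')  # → 65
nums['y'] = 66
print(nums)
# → {'y': 66, 'a': 89}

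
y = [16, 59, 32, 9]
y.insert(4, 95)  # [16, 59, 32, 9, 95]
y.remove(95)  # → [16, 59, 32, 9]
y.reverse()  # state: [9, 32, 59, 16]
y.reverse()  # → [16, 59, 32, 9]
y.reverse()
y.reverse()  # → [16, 59, 32, 9]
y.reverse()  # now [9, 32, 59, 16]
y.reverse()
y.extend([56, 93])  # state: [16, 59, 32, 9, 56, 93]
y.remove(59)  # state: [16, 32, 9, 56, 93]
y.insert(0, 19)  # [19, 16, 32, 9, 56, 93]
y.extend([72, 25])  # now [19, 16, 32, 9, 56, 93, 72, 25]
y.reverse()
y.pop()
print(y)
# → [25, 72, 93, 56, 9, 32, 16]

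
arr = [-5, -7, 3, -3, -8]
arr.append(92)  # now [-5, -7, 3, -3, -8, 92]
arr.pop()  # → 92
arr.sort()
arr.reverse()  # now [3, -3, -5, -7, -8]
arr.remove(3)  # [-3, -5, -7, -8]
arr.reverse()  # [-8, -7, -5, -3]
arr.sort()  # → [-8, -7, -5, -3]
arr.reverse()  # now [-3, -5, -7, -8]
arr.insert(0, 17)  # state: [17, -3, -5, -7, -8]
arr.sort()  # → [-8, -7, -5, -3, 17]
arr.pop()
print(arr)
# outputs [-8, -7, -5, -3]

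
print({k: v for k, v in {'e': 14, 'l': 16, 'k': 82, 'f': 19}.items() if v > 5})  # {'e': 14, 'l': 16, 'k': 82, 'f': 19}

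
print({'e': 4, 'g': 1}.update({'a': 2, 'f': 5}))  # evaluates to None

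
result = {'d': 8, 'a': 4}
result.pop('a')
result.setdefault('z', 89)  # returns 89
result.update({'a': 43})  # {'d': 8, 'z': 89, 'a': 43}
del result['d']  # {'z': 89, 'a': 43}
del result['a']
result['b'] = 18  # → {'z': 89, 'b': 18}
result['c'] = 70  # {'z': 89, 'b': 18, 'c': 70}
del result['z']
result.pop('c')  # 70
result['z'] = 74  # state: {'b': 18, 'z': 74}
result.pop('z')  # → 74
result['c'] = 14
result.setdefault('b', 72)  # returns 18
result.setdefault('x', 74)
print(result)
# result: {'b': 18, 'c': 14, 'x': 74}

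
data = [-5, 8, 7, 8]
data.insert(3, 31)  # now [-5, 8, 7, 31, 8]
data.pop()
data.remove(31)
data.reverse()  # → [7, 8, -5]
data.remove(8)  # [7, -5]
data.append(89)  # [7, -5, 89]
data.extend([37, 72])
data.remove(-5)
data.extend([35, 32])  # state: [7, 89, 37, 72, 35, 32]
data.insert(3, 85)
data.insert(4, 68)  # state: [7, 89, 37, 85, 68, 72, 35, 32]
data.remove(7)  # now [89, 37, 85, 68, 72, 35, 32]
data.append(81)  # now [89, 37, 85, 68, 72, 35, 32, 81]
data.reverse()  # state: [81, 32, 35, 72, 68, 85, 37, 89]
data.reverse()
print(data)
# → [89, 37, 85, 68, 72, 35, 32, 81]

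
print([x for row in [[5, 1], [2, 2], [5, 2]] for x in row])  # [5, 1, 2, 2, 5, 2]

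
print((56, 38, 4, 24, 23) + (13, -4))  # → (56, 38, 4, 24, 23, 13, -4)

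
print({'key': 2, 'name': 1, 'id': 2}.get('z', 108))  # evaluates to 108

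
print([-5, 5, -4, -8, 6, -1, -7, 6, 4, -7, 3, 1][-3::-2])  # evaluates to [-7, 6, -1, -8, 5]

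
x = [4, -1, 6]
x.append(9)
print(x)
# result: [4, -1, 6, 9]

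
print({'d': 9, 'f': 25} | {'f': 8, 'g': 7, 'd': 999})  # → {'d': 999, 'f': 8, 'g': 7}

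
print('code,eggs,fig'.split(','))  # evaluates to ['code', 'eggs', 'fig']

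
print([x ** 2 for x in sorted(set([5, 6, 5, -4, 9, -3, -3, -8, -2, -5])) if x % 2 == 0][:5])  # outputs [64, 16, 4, 36]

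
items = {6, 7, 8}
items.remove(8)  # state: {6, 7}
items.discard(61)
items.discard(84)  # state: {6, 7}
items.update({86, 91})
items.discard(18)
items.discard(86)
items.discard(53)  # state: {6, 7, 91}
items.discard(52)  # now {6, 7, 91}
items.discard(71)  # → {6, 7, 91}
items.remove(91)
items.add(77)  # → {6, 7, 77}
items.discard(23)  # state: {6, 7, 77}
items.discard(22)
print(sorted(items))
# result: [6, 7, 77]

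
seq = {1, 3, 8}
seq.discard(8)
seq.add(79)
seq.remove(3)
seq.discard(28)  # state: {1, 79}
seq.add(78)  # {1, 78, 79}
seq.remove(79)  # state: {1, 78}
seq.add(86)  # {1, 78, 86}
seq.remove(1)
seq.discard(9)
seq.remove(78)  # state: {86}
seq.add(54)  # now {54, 86}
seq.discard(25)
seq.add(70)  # {54, 70, 86}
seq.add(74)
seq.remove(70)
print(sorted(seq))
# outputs [54, 74, 86]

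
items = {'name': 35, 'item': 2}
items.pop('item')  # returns 2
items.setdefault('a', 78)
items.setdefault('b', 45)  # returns 45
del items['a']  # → {'name': 35, 'b': 45}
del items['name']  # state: {'b': 45}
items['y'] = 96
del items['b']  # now {'y': 96}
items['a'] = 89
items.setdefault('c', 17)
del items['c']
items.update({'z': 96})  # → {'y': 96, 'a': 89, 'z': 96}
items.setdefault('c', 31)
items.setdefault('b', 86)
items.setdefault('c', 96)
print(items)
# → {'y': 96, 'a': 89, 'z': 96, 'c': 31, 'b': 86}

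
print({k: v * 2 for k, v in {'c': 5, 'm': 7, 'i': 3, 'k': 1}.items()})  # {'c': 10, 'm': 14, 'i': 6, 'k': 2}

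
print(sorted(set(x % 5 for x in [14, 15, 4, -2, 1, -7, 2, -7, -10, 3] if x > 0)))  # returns [0, 1, 2, 3, 4]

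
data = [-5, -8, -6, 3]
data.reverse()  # [3, -6, -8, -5]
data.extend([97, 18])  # [3, -6, -8, -5, 97, 18]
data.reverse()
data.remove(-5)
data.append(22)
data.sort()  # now [-8, -6, 3, 18, 22, 97]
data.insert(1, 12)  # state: [-8, 12, -6, 3, 18, 22, 97]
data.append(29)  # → [-8, 12, -6, 3, 18, 22, 97, 29]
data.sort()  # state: [-8, -6, 3, 12, 18, 22, 29, 97]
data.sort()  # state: [-8, -6, 3, 12, 18, 22, 29, 97]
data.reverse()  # [97, 29, 22, 18, 12, 3, -6, -8]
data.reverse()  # [-8, -6, 3, 12, 18, 22, 29, 97]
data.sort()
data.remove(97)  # [-8, -6, 3, 12, 18, 22, 29]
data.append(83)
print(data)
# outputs [-8, -6, 3, 12, 18, 22, 29, 83]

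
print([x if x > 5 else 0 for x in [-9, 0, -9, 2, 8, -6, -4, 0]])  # [0, 0, 0, 0, 8, 0, 0, 0]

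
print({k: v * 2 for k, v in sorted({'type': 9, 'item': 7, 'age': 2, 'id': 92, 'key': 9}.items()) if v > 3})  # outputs {'id': 184, 'item': 14, 'key': 18, 'type': 18}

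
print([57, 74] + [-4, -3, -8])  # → [57, 74, -4, -3, -8]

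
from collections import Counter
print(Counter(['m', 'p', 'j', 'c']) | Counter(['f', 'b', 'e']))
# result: Counter({'m': 1, 'p': 1, 'j': 1, 'c': 1, 'f': 1, 'b': 1, 'e': 1})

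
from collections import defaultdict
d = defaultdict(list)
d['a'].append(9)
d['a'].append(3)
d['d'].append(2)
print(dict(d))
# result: {'a': [9, 3], 'd': [2]}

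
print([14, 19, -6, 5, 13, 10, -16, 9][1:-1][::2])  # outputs [19, 5, 10]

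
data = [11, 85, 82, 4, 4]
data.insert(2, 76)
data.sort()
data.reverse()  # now [85, 82, 76, 11, 4, 4]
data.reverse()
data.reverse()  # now [85, 82, 76, 11, 4, 4]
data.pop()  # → 4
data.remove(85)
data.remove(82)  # [76, 11, 4]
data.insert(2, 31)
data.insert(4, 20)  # [76, 11, 31, 4, 20]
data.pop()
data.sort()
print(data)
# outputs [4, 11, 31, 76]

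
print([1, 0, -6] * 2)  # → [1, 0, -6, 1, 0, -6]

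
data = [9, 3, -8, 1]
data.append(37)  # [9, 3, -8, 1, 37]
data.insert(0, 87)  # [87, 9, 3, -8, 1, 37]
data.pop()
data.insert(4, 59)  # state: [87, 9, 3, -8, 59, 1]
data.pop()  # 1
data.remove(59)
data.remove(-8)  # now [87, 9, 3]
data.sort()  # [3, 9, 87]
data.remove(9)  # [3, 87]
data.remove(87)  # [3]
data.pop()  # 3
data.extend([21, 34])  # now [21, 34]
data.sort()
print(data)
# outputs [21, 34]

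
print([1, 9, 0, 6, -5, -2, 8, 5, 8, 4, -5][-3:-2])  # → [8]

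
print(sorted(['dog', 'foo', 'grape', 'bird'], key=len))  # ['dog', 'foo', 'bird', 'grape']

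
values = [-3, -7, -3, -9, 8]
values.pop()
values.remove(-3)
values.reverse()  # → [-9, -3, -7]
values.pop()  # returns -7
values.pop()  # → -3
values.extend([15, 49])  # [-9, 15, 49]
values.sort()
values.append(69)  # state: [-9, 15, 49, 69]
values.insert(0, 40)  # [40, -9, 15, 49, 69]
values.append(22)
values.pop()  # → 22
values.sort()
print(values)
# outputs [-9, 15, 40, 49, 69]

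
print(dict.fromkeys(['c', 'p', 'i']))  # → {'c': None, 'p': None, 'i': None}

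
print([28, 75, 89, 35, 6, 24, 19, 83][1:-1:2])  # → [75, 35, 24]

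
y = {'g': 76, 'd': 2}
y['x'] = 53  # {'g': 76, 'd': 2, 'x': 53}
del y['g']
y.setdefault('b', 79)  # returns 79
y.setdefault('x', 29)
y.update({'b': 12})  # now {'d': 2, 'x': 53, 'b': 12}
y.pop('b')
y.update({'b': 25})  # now {'d': 2, 'x': 53, 'b': 25}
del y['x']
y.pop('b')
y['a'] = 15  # {'d': 2, 'a': 15}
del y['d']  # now {'a': 15}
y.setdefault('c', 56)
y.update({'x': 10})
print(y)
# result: {'a': 15, 'c': 56, 'x': 10}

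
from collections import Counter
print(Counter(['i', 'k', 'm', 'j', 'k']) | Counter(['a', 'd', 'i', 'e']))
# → Counter({'k': 2, 'i': 1, 'm': 1, 'j': 1, 'a': 1, 'd': 1, 'e': 1})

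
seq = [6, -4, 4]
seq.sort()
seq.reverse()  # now [6, 4, -4]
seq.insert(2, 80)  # [6, 4, 80, -4]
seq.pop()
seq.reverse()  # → [80, 4, 6]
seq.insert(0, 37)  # [37, 80, 4, 6]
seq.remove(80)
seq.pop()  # 6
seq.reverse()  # [4, 37]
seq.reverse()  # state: [37, 4]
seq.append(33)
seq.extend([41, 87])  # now [37, 4, 33, 41, 87]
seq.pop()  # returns 87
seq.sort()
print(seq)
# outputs [4, 33, 37, 41]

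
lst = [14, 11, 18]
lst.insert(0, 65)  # [65, 14, 11, 18]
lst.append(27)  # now [65, 14, 11, 18, 27]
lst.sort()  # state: [11, 14, 18, 27, 65]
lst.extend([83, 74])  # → [11, 14, 18, 27, 65, 83, 74]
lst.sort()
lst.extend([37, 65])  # [11, 14, 18, 27, 65, 74, 83, 37, 65]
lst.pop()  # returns 65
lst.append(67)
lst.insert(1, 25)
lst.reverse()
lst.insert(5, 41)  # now [67, 37, 83, 74, 65, 41, 27, 18, 14, 25, 11]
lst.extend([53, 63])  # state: [67, 37, 83, 74, 65, 41, 27, 18, 14, 25, 11, 53, 63]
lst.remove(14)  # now [67, 37, 83, 74, 65, 41, 27, 18, 25, 11, 53, 63]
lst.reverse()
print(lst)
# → [63, 53, 11, 25, 18, 27, 41, 65, 74, 83, 37, 67]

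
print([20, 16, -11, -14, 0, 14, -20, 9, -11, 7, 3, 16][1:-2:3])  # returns [16, 0, 9]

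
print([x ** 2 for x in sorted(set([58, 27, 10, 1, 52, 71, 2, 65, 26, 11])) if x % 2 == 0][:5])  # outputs [4, 100, 676, 2704, 3364]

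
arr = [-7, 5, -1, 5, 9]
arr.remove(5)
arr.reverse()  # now [9, 5, -1, -7]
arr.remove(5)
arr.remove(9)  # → [-1, -7]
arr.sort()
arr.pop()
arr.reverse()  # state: [-7]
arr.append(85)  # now [-7, 85]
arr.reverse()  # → [85, -7]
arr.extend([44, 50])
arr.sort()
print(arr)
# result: [-7, 44, 50, 85]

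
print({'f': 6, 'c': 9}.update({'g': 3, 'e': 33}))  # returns None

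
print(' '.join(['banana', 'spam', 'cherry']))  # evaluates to banana spam cherry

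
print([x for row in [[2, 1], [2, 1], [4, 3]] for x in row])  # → [2, 1, 2, 1, 4, 3]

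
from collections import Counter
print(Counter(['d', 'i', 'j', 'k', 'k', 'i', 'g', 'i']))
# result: Counter({'i': 3, 'k': 2, 'd': 1, 'j': 1, 'g': 1})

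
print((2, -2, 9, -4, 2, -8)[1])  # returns -2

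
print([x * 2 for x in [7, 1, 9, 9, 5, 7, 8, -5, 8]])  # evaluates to [14, 2, 18, 18, 10, 14, 16, -10, 16]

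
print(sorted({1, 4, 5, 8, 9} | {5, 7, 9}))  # [1, 4, 5, 7, 8, 9]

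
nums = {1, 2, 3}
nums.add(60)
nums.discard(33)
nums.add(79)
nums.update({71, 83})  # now {1, 2, 3, 60, 71, 79, 83}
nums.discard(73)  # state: {1, 2, 3, 60, 71, 79, 83}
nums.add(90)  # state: {1, 2, 3, 60, 71, 79, 83, 90}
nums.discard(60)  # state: {1, 2, 3, 71, 79, 83, 90}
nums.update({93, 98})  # {1, 2, 3, 71, 79, 83, 90, 93, 98}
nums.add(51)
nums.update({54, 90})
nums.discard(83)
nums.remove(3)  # {1, 2, 51, 54, 71, 79, 90, 93, 98}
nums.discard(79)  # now {1, 2, 51, 54, 71, 90, 93, 98}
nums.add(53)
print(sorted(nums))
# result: [1, 2, 51, 53, 54, 71, 90, 93, 98]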